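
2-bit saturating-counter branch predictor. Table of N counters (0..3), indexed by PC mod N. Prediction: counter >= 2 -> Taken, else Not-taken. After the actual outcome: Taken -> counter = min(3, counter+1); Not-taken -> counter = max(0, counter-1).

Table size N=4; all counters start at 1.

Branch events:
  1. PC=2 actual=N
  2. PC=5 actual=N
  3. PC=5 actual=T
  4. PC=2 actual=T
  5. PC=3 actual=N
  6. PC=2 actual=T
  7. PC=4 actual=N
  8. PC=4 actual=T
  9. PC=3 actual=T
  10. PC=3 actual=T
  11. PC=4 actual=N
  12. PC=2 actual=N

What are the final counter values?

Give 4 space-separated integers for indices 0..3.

Ev 1: PC=2 idx=2 pred=N actual=N -> ctr[2]=0
Ev 2: PC=5 idx=1 pred=N actual=N -> ctr[1]=0
Ev 3: PC=5 idx=1 pred=N actual=T -> ctr[1]=1
Ev 4: PC=2 idx=2 pred=N actual=T -> ctr[2]=1
Ev 5: PC=3 idx=3 pred=N actual=N -> ctr[3]=0
Ev 6: PC=2 idx=2 pred=N actual=T -> ctr[2]=2
Ev 7: PC=4 idx=0 pred=N actual=N -> ctr[0]=0
Ev 8: PC=4 idx=0 pred=N actual=T -> ctr[0]=1
Ev 9: PC=3 idx=3 pred=N actual=T -> ctr[3]=1
Ev 10: PC=3 idx=3 pred=N actual=T -> ctr[3]=2
Ev 11: PC=4 idx=0 pred=N actual=N -> ctr[0]=0
Ev 12: PC=2 idx=2 pred=T actual=N -> ctr[2]=1

Answer: 0 1 1 2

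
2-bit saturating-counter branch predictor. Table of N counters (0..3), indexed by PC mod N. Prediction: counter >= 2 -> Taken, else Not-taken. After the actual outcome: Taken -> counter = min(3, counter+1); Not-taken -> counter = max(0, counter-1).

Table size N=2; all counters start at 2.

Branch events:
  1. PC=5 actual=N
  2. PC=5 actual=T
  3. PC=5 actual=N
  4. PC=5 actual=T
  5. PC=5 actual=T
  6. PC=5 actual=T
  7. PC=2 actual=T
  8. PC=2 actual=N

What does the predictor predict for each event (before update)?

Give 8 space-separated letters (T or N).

Answer: T N T N T T T T

Derivation:
Ev 1: PC=5 idx=1 pred=T actual=N -> ctr[1]=1
Ev 2: PC=5 idx=1 pred=N actual=T -> ctr[1]=2
Ev 3: PC=5 idx=1 pred=T actual=N -> ctr[1]=1
Ev 4: PC=5 idx=1 pred=N actual=T -> ctr[1]=2
Ev 5: PC=5 idx=1 pred=T actual=T -> ctr[1]=3
Ev 6: PC=5 idx=1 pred=T actual=T -> ctr[1]=3
Ev 7: PC=2 idx=0 pred=T actual=T -> ctr[0]=3
Ev 8: PC=2 idx=0 pred=T actual=N -> ctr[0]=2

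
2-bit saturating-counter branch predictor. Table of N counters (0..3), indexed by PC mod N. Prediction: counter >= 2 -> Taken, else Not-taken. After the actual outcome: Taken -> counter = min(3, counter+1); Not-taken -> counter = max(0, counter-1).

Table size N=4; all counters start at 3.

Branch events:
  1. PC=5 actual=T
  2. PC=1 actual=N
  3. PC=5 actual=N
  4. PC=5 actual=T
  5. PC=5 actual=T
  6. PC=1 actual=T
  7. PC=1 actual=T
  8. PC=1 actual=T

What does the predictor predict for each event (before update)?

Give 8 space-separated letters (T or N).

Answer: T T T N T T T T

Derivation:
Ev 1: PC=5 idx=1 pred=T actual=T -> ctr[1]=3
Ev 2: PC=1 idx=1 pred=T actual=N -> ctr[1]=2
Ev 3: PC=5 idx=1 pred=T actual=N -> ctr[1]=1
Ev 4: PC=5 idx=1 pred=N actual=T -> ctr[1]=2
Ev 5: PC=5 idx=1 pred=T actual=T -> ctr[1]=3
Ev 6: PC=1 idx=1 pred=T actual=T -> ctr[1]=3
Ev 7: PC=1 idx=1 pred=T actual=T -> ctr[1]=3
Ev 8: PC=1 idx=1 pred=T actual=T -> ctr[1]=3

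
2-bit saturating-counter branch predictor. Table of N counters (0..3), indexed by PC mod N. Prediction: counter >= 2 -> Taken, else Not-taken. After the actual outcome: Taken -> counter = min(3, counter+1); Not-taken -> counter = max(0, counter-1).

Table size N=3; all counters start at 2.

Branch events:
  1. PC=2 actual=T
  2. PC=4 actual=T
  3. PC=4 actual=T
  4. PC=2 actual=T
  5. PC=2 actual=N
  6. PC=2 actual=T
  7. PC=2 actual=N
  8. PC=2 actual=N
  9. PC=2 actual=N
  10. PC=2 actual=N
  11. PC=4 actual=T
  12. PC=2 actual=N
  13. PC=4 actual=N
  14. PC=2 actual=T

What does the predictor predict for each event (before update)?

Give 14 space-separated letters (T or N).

Answer: T T T T T T T T N N T N T N

Derivation:
Ev 1: PC=2 idx=2 pred=T actual=T -> ctr[2]=3
Ev 2: PC=4 idx=1 pred=T actual=T -> ctr[1]=3
Ev 3: PC=4 idx=1 pred=T actual=T -> ctr[1]=3
Ev 4: PC=2 idx=2 pred=T actual=T -> ctr[2]=3
Ev 5: PC=2 idx=2 pred=T actual=N -> ctr[2]=2
Ev 6: PC=2 idx=2 pred=T actual=T -> ctr[2]=3
Ev 7: PC=2 idx=2 pred=T actual=N -> ctr[2]=2
Ev 8: PC=2 idx=2 pred=T actual=N -> ctr[2]=1
Ev 9: PC=2 idx=2 pred=N actual=N -> ctr[2]=0
Ev 10: PC=2 idx=2 pred=N actual=N -> ctr[2]=0
Ev 11: PC=4 idx=1 pred=T actual=T -> ctr[1]=3
Ev 12: PC=2 idx=2 pred=N actual=N -> ctr[2]=0
Ev 13: PC=4 idx=1 pred=T actual=N -> ctr[1]=2
Ev 14: PC=2 idx=2 pred=N actual=T -> ctr[2]=1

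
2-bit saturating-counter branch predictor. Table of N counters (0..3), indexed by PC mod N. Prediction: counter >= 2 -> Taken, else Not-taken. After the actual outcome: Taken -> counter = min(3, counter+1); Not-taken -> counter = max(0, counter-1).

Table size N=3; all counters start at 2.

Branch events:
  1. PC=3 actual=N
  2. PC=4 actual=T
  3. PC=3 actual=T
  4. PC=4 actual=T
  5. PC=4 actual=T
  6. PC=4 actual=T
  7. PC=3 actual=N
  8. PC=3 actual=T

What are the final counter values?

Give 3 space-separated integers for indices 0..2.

Ev 1: PC=3 idx=0 pred=T actual=N -> ctr[0]=1
Ev 2: PC=4 idx=1 pred=T actual=T -> ctr[1]=3
Ev 3: PC=3 idx=0 pred=N actual=T -> ctr[0]=2
Ev 4: PC=4 idx=1 pred=T actual=T -> ctr[1]=3
Ev 5: PC=4 idx=1 pred=T actual=T -> ctr[1]=3
Ev 6: PC=4 idx=1 pred=T actual=T -> ctr[1]=3
Ev 7: PC=3 idx=0 pred=T actual=N -> ctr[0]=1
Ev 8: PC=3 idx=0 pred=N actual=T -> ctr[0]=2

Answer: 2 3 2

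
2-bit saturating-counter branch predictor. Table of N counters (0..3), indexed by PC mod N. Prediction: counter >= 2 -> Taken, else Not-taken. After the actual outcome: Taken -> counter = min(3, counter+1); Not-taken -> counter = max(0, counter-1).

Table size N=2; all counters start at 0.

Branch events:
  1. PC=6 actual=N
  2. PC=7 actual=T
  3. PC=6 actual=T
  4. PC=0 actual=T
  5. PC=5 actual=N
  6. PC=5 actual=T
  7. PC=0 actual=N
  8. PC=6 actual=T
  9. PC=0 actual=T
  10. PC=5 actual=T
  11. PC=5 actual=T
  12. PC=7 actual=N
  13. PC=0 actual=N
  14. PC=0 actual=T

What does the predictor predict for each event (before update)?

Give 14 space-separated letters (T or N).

Ev 1: PC=6 idx=0 pred=N actual=N -> ctr[0]=0
Ev 2: PC=7 idx=1 pred=N actual=T -> ctr[1]=1
Ev 3: PC=6 idx=0 pred=N actual=T -> ctr[0]=1
Ev 4: PC=0 idx=0 pred=N actual=T -> ctr[0]=2
Ev 5: PC=5 idx=1 pred=N actual=N -> ctr[1]=0
Ev 6: PC=5 idx=1 pred=N actual=T -> ctr[1]=1
Ev 7: PC=0 idx=0 pred=T actual=N -> ctr[0]=1
Ev 8: PC=6 idx=0 pred=N actual=T -> ctr[0]=2
Ev 9: PC=0 idx=0 pred=T actual=T -> ctr[0]=3
Ev 10: PC=5 idx=1 pred=N actual=T -> ctr[1]=2
Ev 11: PC=5 idx=1 pred=T actual=T -> ctr[1]=3
Ev 12: PC=7 idx=1 pred=T actual=N -> ctr[1]=2
Ev 13: PC=0 idx=0 pred=T actual=N -> ctr[0]=2
Ev 14: PC=0 idx=0 pred=T actual=T -> ctr[0]=3

Answer: N N N N N N T N T N T T T T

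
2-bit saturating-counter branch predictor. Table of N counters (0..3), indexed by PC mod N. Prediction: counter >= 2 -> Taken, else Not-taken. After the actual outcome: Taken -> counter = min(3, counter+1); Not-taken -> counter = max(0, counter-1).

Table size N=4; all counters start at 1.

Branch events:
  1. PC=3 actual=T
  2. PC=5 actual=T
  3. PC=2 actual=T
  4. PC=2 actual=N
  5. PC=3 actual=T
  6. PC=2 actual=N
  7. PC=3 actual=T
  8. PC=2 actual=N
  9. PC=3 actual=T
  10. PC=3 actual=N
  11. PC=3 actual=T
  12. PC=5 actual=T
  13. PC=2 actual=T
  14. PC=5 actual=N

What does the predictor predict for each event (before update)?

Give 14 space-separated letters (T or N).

Answer: N N N T T N T N T T T T N T

Derivation:
Ev 1: PC=3 idx=3 pred=N actual=T -> ctr[3]=2
Ev 2: PC=5 idx=1 pred=N actual=T -> ctr[1]=2
Ev 3: PC=2 idx=2 pred=N actual=T -> ctr[2]=2
Ev 4: PC=2 idx=2 pred=T actual=N -> ctr[2]=1
Ev 5: PC=3 idx=3 pred=T actual=T -> ctr[3]=3
Ev 6: PC=2 idx=2 pred=N actual=N -> ctr[2]=0
Ev 7: PC=3 idx=3 pred=T actual=T -> ctr[3]=3
Ev 8: PC=2 idx=2 pred=N actual=N -> ctr[2]=0
Ev 9: PC=3 idx=3 pred=T actual=T -> ctr[3]=3
Ev 10: PC=3 idx=3 pred=T actual=N -> ctr[3]=2
Ev 11: PC=3 idx=3 pred=T actual=T -> ctr[3]=3
Ev 12: PC=5 idx=1 pred=T actual=T -> ctr[1]=3
Ev 13: PC=2 idx=2 pred=N actual=T -> ctr[2]=1
Ev 14: PC=5 idx=1 pred=T actual=N -> ctr[1]=2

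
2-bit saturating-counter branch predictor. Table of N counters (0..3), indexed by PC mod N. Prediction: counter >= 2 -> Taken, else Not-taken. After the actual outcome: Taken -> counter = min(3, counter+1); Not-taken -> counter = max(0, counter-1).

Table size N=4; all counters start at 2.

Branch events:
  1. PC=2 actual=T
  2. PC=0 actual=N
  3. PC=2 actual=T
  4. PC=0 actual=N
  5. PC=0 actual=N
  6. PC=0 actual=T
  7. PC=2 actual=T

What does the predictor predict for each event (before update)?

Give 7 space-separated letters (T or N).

Ev 1: PC=2 idx=2 pred=T actual=T -> ctr[2]=3
Ev 2: PC=0 idx=0 pred=T actual=N -> ctr[0]=1
Ev 3: PC=2 idx=2 pred=T actual=T -> ctr[2]=3
Ev 4: PC=0 idx=0 pred=N actual=N -> ctr[0]=0
Ev 5: PC=0 idx=0 pred=N actual=N -> ctr[0]=0
Ev 6: PC=0 idx=0 pred=N actual=T -> ctr[0]=1
Ev 7: PC=2 idx=2 pred=T actual=T -> ctr[2]=3

Answer: T T T N N N T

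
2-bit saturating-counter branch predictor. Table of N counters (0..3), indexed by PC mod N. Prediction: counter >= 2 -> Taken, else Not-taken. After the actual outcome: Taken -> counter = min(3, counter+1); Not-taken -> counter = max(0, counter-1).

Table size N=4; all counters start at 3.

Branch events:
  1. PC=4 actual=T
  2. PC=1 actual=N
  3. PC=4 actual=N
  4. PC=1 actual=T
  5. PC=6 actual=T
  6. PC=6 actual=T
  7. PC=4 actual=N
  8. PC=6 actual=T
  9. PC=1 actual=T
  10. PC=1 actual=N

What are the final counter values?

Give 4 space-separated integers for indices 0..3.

Answer: 1 2 3 3

Derivation:
Ev 1: PC=4 idx=0 pred=T actual=T -> ctr[0]=3
Ev 2: PC=1 idx=1 pred=T actual=N -> ctr[1]=2
Ev 3: PC=4 idx=0 pred=T actual=N -> ctr[0]=2
Ev 4: PC=1 idx=1 pred=T actual=T -> ctr[1]=3
Ev 5: PC=6 idx=2 pred=T actual=T -> ctr[2]=3
Ev 6: PC=6 idx=2 pred=T actual=T -> ctr[2]=3
Ev 7: PC=4 idx=0 pred=T actual=N -> ctr[0]=1
Ev 8: PC=6 idx=2 pred=T actual=T -> ctr[2]=3
Ev 9: PC=1 idx=1 pred=T actual=T -> ctr[1]=3
Ev 10: PC=1 idx=1 pred=T actual=N -> ctr[1]=2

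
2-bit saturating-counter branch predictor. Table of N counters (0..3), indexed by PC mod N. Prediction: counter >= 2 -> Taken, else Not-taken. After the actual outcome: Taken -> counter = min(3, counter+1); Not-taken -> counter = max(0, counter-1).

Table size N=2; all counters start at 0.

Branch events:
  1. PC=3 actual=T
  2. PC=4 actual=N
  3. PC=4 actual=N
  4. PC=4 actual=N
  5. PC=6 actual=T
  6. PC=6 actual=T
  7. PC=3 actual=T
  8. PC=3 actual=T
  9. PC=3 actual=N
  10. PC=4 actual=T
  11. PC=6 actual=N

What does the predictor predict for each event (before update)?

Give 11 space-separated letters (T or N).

Ev 1: PC=3 idx=1 pred=N actual=T -> ctr[1]=1
Ev 2: PC=4 idx=0 pred=N actual=N -> ctr[0]=0
Ev 3: PC=4 idx=0 pred=N actual=N -> ctr[0]=0
Ev 4: PC=4 idx=0 pred=N actual=N -> ctr[0]=0
Ev 5: PC=6 idx=0 pred=N actual=T -> ctr[0]=1
Ev 6: PC=6 idx=0 pred=N actual=T -> ctr[0]=2
Ev 7: PC=3 idx=1 pred=N actual=T -> ctr[1]=2
Ev 8: PC=3 idx=1 pred=T actual=T -> ctr[1]=3
Ev 9: PC=3 idx=1 pred=T actual=N -> ctr[1]=2
Ev 10: PC=4 idx=0 pred=T actual=T -> ctr[0]=3
Ev 11: PC=6 idx=0 pred=T actual=N -> ctr[0]=2

Answer: N N N N N N N T T T T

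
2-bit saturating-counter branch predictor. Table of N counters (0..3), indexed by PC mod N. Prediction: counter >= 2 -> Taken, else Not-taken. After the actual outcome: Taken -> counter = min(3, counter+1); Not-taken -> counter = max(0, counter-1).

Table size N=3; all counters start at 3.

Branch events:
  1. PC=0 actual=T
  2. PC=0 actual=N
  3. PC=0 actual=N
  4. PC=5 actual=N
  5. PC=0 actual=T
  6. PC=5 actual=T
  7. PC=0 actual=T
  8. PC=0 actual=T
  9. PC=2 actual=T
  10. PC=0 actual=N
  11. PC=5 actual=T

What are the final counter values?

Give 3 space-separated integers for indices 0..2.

Ev 1: PC=0 idx=0 pred=T actual=T -> ctr[0]=3
Ev 2: PC=0 idx=0 pred=T actual=N -> ctr[0]=2
Ev 3: PC=0 idx=0 pred=T actual=N -> ctr[0]=1
Ev 4: PC=5 idx=2 pred=T actual=N -> ctr[2]=2
Ev 5: PC=0 idx=0 pred=N actual=T -> ctr[0]=2
Ev 6: PC=5 idx=2 pred=T actual=T -> ctr[2]=3
Ev 7: PC=0 idx=0 pred=T actual=T -> ctr[0]=3
Ev 8: PC=0 idx=0 pred=T actual=T -> ctr[0]=3
Ev 9: PC=2 idx=2 pred=T actual=T -> ctr[2]=3
Ev 10: PC=0 idx=0 pred=T actual=N -> ctr[0]=2
Ev 11: PC=5 idx=2 pred=T actual=T -> ctr[2]=3

Answer: 2 3 3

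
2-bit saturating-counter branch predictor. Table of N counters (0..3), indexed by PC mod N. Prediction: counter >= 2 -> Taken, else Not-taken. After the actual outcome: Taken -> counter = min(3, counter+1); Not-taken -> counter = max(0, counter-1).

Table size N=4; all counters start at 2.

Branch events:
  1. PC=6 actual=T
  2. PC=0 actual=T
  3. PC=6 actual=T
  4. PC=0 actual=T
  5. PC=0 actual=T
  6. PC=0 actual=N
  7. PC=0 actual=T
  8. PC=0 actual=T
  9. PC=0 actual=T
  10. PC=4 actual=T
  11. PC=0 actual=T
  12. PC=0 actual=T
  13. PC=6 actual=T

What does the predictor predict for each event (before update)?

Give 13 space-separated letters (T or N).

Ev 1: PC=6 idx=2 pred=T actual=T -> ctr[2]=3
Ev 2: PC=0 idx=0 pred=T actual=T -> ctr[0]=3
Ev 3: PC=6 idx=2 pred=T actual=T -> ctr[2]=3
Ev 4: PC=0 idx=0 pred=T actual=T -> ctr[0]=3
Ev 5: PC=0 idx=0 pred=T actual=T -> ctr[0]=3
Ev 6: PC=0 idx=0 pred=T actual=N -> ctr[0]=2
Ev 7: PC=0 idx=0 pred=T actual=T -> ctr[0]=3
Ev 8: PC=0 idx=0 pred=T actual=T -> ctr[0]=3
Ev 9: PC=0 idx=0 pred=T actual=T -> ctr[0]=3
Ev 10: PC=4 idx=0 pred=T actual=T -> ctr[0]=3
Ev 11: PC=0 idx=0 pred=T actual=T -> ctr[0]=3
Ev 12: PC=0 idx=0 pred=T actual=T -> ctr[0]=3
Ev 13: PC=6 idx=2 pred=T actual=T -> ctr[2]=3

Answer: T T T T T T T T T T T T T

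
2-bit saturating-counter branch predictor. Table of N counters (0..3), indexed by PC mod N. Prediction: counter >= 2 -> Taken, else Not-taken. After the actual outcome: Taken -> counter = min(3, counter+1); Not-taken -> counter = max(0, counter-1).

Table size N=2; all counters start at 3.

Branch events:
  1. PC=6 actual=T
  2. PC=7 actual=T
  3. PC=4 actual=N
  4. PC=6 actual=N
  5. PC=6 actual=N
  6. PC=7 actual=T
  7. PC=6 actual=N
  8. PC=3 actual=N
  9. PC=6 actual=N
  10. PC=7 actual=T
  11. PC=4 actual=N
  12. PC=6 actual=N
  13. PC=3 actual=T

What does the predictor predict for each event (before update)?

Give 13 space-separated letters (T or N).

Answer: T T T T N T N T N T N N T

Derivation:
Ev 1: PC=6 idx=0 pred=T actual=T -> ctr[0]=3
Ev 2: PC=7 idx=1 pred=T actual=T -> ctr[1]=3
Ev 3: PC=4 idx=0 pred=T actual=N -> ctr[0]=2
Ev 4: PC=6 idx=0 pred=T actual=N -> ctr[0]=1
Ev 5: PC=6 idx=0 pred=N actual=N -> ctr[0]=0
Ev 6: PC=7 idx=1 pred=T actual=T -> ctr[1]=3
Ev 7: PC=6 idx=0 pred=N actual=N -> ctr[0]=0
Ev 8: PC=3 idx=1 pred=T actual=N -> ctr[1]=2
Ev 9: PC=6 idx=0 pred=N actual=N -> ctr[0]=0
Ev 10: PC=7 idx=1 pred=T actual=T -> ctr[1]=3
Ev 11: PC=4 idx=0 pred=N actual=N -> ctr[0]=0
Ev 12: PC=6 idx=0 pred=N actual=N -> ctr[0]=0
Ev 13: PC=3 idx=1 pred=T actual=T -> ctr[1]=3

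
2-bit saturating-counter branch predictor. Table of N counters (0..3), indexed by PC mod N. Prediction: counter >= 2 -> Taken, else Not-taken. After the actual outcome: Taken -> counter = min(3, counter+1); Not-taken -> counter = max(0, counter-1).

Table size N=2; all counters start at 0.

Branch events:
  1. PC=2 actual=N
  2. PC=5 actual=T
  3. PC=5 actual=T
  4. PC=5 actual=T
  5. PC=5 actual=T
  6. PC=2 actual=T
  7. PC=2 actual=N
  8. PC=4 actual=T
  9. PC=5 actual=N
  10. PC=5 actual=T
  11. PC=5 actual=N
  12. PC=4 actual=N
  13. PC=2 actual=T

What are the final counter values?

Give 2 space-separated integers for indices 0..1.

Answer: 1 2

Derivation:
Ev 1: PC=2 idx=0 pred=N actual=N -> ctr[0]=0
Ev 2: PC=5 idx=1 pred=N actual=T -> ctr[1]=1
Ev 3: PC=5 idx=1 pred=N actual=T -> ctr[1]=2
Ev 4: PC=5 idx=1 pred=T actual=T -> ctr[1]=3
Ev 5: PC=5 idx=1 pred=T actual=T -> ctr[1]=3
Ev 6: PC=2 idx=0 pred=N actual=T -> ctr[0]=1
Ev 7: PC=2 idx=0 pred=N actual=N -> ctr[0]=0
Ev 8: PC=4 idx=0 pred=N actual=T -> ctr[0]=1
Ev 9: PC=5 idx=1 pred=T actual=N -> ctr[1]=2
Ev 10: PC=5 idx=1 pred=T actual=T -> ctr[1]=3
Ev 11: PC=5 idx=1 pred=T actual=N -> ctr[1]=2
Ev 12: PC=4 idx=0 pred=N actual=N -> ctr[0]=0
Ev 13: PC=2 idx=0 pred=N actual=T -> ctr[0]=1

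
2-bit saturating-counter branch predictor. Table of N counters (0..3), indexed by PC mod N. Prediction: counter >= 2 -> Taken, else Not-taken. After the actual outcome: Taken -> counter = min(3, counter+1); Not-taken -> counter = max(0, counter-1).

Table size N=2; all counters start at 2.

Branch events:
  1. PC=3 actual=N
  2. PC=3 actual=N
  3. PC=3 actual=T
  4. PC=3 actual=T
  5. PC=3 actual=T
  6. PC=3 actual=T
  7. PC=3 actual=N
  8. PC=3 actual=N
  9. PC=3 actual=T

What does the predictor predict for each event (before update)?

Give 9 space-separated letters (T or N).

Ev 1: PC=3 idx=1 pred=T actual=N -> ctr[1]=1
Ev 2: PC=3 idx=1 pred=N actual=N -> ctr[1]=0
Ev 3: PC=3 idx=1 pred=N actual=T -> ctr[1]=1
Ev 4: PC=3 idx=1 pred=N actual=T -> ctr[1]=2
Ev 5: PC=3 idx=1 pred=T actual=T -> ctr[1]=3
Ev 6: PC=3 idx=1 pred=T actual=T -> ctr[1]=3
Ev 7: PC=3 idx=1 pred=T actual=N -> ctr[1]=2
Ev 8: PC=3 idx=1 pred=T actual=N -> ctr[1]=1
Ev 9: PC=3 idx=1 pred=N actual=T -> ctr[1]=2

Answer: T N N N T T T T N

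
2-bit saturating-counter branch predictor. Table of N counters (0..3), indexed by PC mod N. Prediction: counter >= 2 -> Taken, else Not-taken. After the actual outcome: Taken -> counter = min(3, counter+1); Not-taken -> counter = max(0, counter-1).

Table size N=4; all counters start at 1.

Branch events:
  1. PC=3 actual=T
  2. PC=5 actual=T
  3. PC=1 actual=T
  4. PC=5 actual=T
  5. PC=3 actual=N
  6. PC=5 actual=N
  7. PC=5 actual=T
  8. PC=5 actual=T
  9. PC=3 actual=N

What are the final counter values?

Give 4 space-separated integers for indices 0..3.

Answer: 1 3 1 0

Derivation:
Ev 1: PC=3 idx=3 pred=N actual=T -> ctr[3]=2
Ev 2: PC=5 idx=1 pred=N actual=T -> ctr[1]=2
Ev 3: PC=1 idx=1 pred=T actual=T -> ctr[1]=3
Ev 4: PC=5 idx=1 pred=T actual=T -> ctr[1]=3
Ev 5: PC=3 idx=3 pred=T actual=N -> ctr[3]=1
Ev 6: PC=5 idx=1 pred=T actual=N -> ctr[1]=2
Ev 7: PC=5 idx=1 pred=T actual=T -> ctr[1]=3
Ev 8: PC=5 idx=1 pred=T actual=T -> ctr[1]=3
Ev 9: PC=3 idx=3 pred=N actual=N -> ctr[3]=0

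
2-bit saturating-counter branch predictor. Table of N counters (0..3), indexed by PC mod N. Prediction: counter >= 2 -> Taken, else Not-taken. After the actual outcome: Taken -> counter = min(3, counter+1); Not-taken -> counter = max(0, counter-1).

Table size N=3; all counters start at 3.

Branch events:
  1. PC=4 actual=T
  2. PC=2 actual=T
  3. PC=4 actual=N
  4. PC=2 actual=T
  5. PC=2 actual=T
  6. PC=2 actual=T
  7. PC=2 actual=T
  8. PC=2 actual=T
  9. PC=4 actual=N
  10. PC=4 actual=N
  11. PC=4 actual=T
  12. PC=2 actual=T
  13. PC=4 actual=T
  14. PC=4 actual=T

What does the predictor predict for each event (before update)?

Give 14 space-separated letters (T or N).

Answer: T T T T T T T T T N N T N T

Derivation:
Ev 1: PC=4 idx=1 pred=T actual=T -> ctr[1]=3
Ev 2: PC=2 idx=2 pred=T actual=T -> ctr[2]=3
Ev 3: PC=4 idx=1 pred=T actual=N -> ctr[1]=2
Ev 4: PC=2 idx=2 pred=T actual=T -> ctr[2]=3
Ev 5: PC=2 idx=2 pred=T actual=T -> ctr[2]=3
Ev 6: PC=2 idx=2 pred=T actual=T -> ctr[2]=3
Ev 7: PC=2 idx=2 pred=T actual=T -> ctr[2]=3
Ev 8: PC=2 idx=2 pred=T actual=T -> ctr[2]=3
Ev 9: PC=4 idx=1 pred=T actual=N -> ctr[1]=1
Ev 10: PC=4 idx=1 pred=N actual=N -> ctr[1]=0
Ev 11: PC=4 idx=1 pred=N actual=T -> ctr[1]=1
Ev 12: PC=2 idx=2 pred=T actual=T -> ctr[2]=3
Ev 13: PC=4 idx=1 pred=N actual=T -> ctr[1]=2
Ev 14: PC=4 idx=1 pred=T actual=T -> ctr[1]=3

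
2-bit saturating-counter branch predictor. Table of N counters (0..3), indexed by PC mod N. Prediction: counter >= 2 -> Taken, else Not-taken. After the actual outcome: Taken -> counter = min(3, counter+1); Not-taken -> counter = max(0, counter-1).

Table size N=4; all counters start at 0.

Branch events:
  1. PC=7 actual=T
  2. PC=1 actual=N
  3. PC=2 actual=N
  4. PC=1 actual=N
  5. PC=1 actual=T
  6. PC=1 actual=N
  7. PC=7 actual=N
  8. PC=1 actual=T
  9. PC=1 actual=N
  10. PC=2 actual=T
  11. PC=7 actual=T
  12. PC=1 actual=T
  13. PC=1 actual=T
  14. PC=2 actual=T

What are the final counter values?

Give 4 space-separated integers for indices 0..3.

Ev 1: PC=7 idx=3 pred=N actual=T -> ctr[3]=1
Ev 2: PC=1 idx=1 pred=N actual=N -> ctr[1]=0
Ev 3: PC=2 idx=2 pred=N actual=N -> ctr[2]=0
Ev 4: PC=1 idx=1 pred=N actual=N -> ctr[1]=0
Ev 5: PC=1 idx=1 pred=N actual=T -> ctr[1]=1
Ev 6: PC=1 idx=1 pred=N actual=N -> ctr[1]=0
Ev 7: PC=7 idx=3 pred=N actual=N -> ctr[3]=0
Ev 8: PC=1 idx=1 pred=N actual=T -> ctr[1]=1
Ev 9: PC=1 idx=1 pred=N actual=N -> ctr[1]=0
Ev 10: PC=2 idx=2 pred=N actual=T -> ctr[2]=1
Ev 11: PC=7 idx=3 pred=N actual=T -> ctr[3]=1
Ev 12: PC=1 idx=1 pred=N actual=T -> ctr[1]=1
Ev 13: PC=1 idx=1 pred=N actual=T -> ctr[1]=2
Ev 14: PC=2 idx=2 pred=N actual=T -> ctr[2]=2

Answer: 0 2 2 1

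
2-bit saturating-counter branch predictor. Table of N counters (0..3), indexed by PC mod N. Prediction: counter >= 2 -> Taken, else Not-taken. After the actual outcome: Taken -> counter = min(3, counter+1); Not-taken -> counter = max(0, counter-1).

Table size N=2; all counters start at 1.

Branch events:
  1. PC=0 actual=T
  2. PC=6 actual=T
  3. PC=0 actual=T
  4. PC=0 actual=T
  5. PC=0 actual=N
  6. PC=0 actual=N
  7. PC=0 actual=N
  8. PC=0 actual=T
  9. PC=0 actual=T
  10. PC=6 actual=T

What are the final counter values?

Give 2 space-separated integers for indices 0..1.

Ev 1: PC=0 idx=0 pred=N actual=T -> ctr[0]=2
Ev 2: PC=6 idx=0 pred=T actual=T -> ctr[0]=3
Ev 3: PC=0 idx=0 pred=T actual=T -> ctr[0]=3
Ev 4: PC=0 idx=0 pred=T actual=T -> ctr[0]=3
Ev 5: PC=0 idx=0 pred=T actual=N -> ctr[0]=2
Ev 6: PC=0 idx=0 pred=T actual=N -> ctr[0]=1
Ev 7: PC=0 idx=0 pred=N actual=N -> ctr[0]=0
Ev 8: PC=0 idx=0 pred=N actual=T -> ctr[0]=1
Ev 9: PC=0 idx=0 pred=N actual=T -> ctr[0]=2
Ev 10: PC=6 idx=0 pred=T actual=T -> ctr[0]=3

Answer: 3 1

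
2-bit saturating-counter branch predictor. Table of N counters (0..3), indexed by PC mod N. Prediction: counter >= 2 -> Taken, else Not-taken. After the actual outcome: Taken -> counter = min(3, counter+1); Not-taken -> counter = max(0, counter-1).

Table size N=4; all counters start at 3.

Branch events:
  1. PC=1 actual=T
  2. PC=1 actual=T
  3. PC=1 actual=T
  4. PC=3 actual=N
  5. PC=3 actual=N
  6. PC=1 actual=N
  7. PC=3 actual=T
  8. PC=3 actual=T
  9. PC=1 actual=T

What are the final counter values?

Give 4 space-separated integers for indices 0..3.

Answer: 3 3 3 3

Derivation:
Ev 1: PC=1 idx=1 pred=T actual=T -> ctr[1]=3
Ev 2: PC=1 idx=1 pred=T actual=T -> ctr[1]=3
Ev 3: PC=1 idx=1 pred=T actual=T -> ctr[1]=3
Ev 4: PC=3 idx=3 pred=T actual=N -> ctr[3]=2
Ev 5: PC=3 idx=3 pred=T actual=N -> ctr[3]=1
Ev 6: PC=1 idx=1 pred=T actual=N -> ctr[1]=2
Ev 7: PC=3 idx=3 pred=N actual=T -> ctr[3]=2
Ev 8: PC=3 idx=3 pred=T actual=T -> ctr[3]=3
Ev 9: PC=1 idx=1 pred=T actual=T -> ctr[1]=3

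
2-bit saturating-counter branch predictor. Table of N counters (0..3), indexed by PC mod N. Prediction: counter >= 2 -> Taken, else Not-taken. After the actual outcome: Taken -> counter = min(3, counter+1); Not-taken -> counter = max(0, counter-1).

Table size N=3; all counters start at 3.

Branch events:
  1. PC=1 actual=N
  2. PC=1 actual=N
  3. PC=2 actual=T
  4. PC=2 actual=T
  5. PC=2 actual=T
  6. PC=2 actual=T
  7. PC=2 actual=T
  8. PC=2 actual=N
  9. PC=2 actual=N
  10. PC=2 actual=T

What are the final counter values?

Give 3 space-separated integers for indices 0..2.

Ev 1: PC=1 idx=1 pred=T actual=N -> ctr[1]=2
Ev 2: PC=1 idx=1 pred=T actual=N -> ctr[1]=1
Ev 3: PC=2 idx=2 pred=T actual=T -> ctr[2]=3
Ev 4: PC=2 idx=2 pred=T actual=T -> ctr[2]=3
Ev 5: PC=2 idx=2 pred=T actual=T -> ctr[2]=3
Ev 6: PC=2 idx=2 pred=T actual=T -> ctr[2]=3
Ev 7: PC=2 idx=2 pred=T actual=T -> ctr[2]=3
Ev 8: PC=2 idx=2 pred=T actual=N -> ctr[2]=2
Ev 9: PC=2 idx=2 pred=T actual=N -> ctr[2]=1
Ev 10: PC=2 idx=2 pred=N actual=T -> ctr[2]=2

Answer: 3 1 2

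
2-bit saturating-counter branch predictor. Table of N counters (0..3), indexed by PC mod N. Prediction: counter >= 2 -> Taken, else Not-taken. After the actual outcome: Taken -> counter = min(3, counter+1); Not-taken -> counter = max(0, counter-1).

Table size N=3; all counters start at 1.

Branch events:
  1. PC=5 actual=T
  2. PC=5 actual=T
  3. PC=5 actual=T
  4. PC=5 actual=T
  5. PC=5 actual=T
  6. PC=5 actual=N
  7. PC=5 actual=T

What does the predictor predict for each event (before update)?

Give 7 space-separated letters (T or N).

Ev 1: PC=5 idx=2 pred=N actual=T -> ctr[2]=2
Ev 2: PC=5 idx=2 pred=T actual=T -> ctr[2]=3
Ev 3: PC=5 idx=2 pred=T actual=T -> ctr[2]=3
Ev 4: PC=5 idx=2 pred=T actual=T -> ctr[2]=3
Ev 5: PC=5 idx=2 pred=T actual=T -> ctr[2]=3
Ev 6: PC=5 idx=2 pred=T actual=N -> ctr[2]=2
Ev 7: PC=5 idx=2 pred=T actual=T -> ctr[2]=3

Answer: N T T T T T T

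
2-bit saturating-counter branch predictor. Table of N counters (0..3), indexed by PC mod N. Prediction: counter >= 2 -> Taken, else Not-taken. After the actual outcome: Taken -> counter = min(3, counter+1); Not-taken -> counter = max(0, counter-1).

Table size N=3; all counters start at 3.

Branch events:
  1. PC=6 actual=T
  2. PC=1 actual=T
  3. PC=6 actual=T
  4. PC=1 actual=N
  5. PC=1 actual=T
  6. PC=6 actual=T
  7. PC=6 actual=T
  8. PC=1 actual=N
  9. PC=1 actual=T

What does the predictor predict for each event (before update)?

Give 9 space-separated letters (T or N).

Ev 1: PC=6 idx=0 pred=T actual=T -> ctr[0]=3
Ev 2: PC=1 idx=1 pred=T actual=T -> ctr[1]=3
Ev 3: PC=6 idx=0 pred=T actual=T -> ctr[0]=3
Ev 4: PC=1 idx=1 pred=T actual=N -> ctr[1]=2
Ev 5: PC=1 idx=1 pred=T actual=T -> ctr[1]=3
Ev 6: PC=6 idx=0 pred=T actual=T -> ctr[0]=3
Ev 7: PC=6 idx=0 pred=T actual=T -> ctr[0]=3
Ev 8: PC=1 idx=1 pred=T actual=N -> ctr[1]=2
Ev 9: PC=1 idx=1 pred=T actual=T -> ctr[1]=3

Answer: T T T T T T T T T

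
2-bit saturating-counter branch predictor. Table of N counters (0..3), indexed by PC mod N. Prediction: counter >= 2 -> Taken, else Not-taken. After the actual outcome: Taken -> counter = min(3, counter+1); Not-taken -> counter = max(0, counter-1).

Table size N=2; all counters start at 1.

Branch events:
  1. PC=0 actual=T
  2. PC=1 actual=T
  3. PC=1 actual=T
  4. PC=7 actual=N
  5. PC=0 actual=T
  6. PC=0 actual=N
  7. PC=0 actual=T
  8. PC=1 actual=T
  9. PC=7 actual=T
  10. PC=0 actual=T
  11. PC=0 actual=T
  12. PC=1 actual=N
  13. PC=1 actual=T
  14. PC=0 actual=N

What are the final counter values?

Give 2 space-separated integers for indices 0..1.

Answer: 2 3

Derivation:
Ev 1: PC=0 idx=0 pred=N actual=T -> ctr[0]=2
Ev 2: PC=1 idx=1 pred=N actual=T -> ctr[1]=2
Ev 3: PC=1 idx=1 pred=T actual=T -> ctr[1]=3
Ev 4: PC=7 idx=1 pred=T actual=N -> ctr[1]=2
Ev 5: PC=0 idx=0 pred=T actual=T -> ctr[0]=3
Ev 6: PC=0 idx=0 pred=T actual=N -> ctr[0]=2
Ev 7: PC=0 idx=0 pred=T actual=T -> ctr[0]=3
Ev 8: PC=1 idx=1 pred=T actual=T -> ctr[1]=3
Ev 9: PC=7 idx=1 pred=T actual=T -> ctr[1]=3
Ev 10: PC=0 idx=0 pred=T actual=T -> ctr[0]=3
Ev 11: PC=0 idx=0 pred=T actual=T -> ctr[0]=3
Ev 12: PC=1 idx=1 pred=T actual=N -> ctr[1]=2
Ev 13: PC=1 idx=1 pred=T actual=T -> ctr[1]=3
Ev 14: PC=0 idx=0 pred=T actual=N -> ctr[0]=2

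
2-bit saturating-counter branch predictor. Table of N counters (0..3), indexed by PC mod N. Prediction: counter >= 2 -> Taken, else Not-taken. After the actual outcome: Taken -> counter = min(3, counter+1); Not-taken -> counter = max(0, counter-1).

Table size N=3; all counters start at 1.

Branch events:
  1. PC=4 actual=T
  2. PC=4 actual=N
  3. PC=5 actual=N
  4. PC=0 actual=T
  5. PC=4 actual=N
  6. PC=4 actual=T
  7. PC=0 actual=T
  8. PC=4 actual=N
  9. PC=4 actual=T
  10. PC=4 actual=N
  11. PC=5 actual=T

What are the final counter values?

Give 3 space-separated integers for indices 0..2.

Ev 1: PC=4 idx=1 pred=N actual=T -> ctr[1]=2
Ev 2: PC=4 idx=1 pred=T actual=N -> ctr[1]=1
Ev 3: PC=5 idx=2 pred=N actual=N -> ctr[2]=0
Ev 4: PC=0 idx=0 pred=N actual=T -> ctr[0]=2
Ev 5: PC=4 idx=1 pred=N actual=N -> ctr[1]=0
Ev 6: PC=4 idx=1 pred=N actual=T -> ctr[1]=1
Ev 7: PC=0 idx=0 pred=T actual=T -> ctr[0]=3
Ev 8: PC=4 idx=1 pred=N actual=N -> ctr[1]=0
Ev 9: PC=4 idx=1 pred=N actual=T -> ctr[1]=1
Ev 10: PC=4 idx=1 pred=N actual=N -> ctr[1]=0
Ev 11: PC=5 idx=2 pred=N actual=T -> ctr[2]=1

Answer: 3 0 1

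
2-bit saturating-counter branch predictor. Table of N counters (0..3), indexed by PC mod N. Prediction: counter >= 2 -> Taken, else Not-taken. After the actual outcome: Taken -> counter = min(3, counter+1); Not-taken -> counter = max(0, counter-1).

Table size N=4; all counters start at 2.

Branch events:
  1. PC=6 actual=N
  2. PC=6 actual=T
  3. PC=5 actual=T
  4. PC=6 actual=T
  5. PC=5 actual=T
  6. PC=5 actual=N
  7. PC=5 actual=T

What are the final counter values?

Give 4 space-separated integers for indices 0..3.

Answer: 2 3 3 2

Derivation:
Ev 1: PC=6 idx=2 pred=T actual=N -> ctr[2]=1
Ev 2: PC=6 idx=2 pred=N actual=T -> ctr[2]=2
Ev 3: PC=5 idx=1 pred=T actual=T -> ctr[1]=3
Ev 4: PC=6 idx=2 pred=T actual=T -> ctr[2]=3
Ev 5: PC=5 idx=1 pred=T actual=T -> ctr[1]=3
Ev 6: PC=5 idx=1 pred=T actual=N -> ctr[1]=2
Ev 7: PC=5 idx=1 pred=T actual=T -> ctr[1]=3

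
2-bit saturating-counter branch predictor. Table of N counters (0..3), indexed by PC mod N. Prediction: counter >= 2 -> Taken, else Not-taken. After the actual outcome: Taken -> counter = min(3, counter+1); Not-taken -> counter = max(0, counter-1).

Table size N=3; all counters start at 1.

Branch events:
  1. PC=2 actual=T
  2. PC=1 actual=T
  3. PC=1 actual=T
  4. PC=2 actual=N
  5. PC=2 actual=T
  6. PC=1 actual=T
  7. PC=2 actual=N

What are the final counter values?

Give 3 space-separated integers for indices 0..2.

Answer: 1 3 1

Derivation:
Ev 1: PC=2 idx=2 pred=N actual=T -> ctr[2]=2
Ev 2: PC=1 idx=1 pred=N actual=T -> ctr[1]=2
Ev 3: PC=1 idx=1 pred=T actual=T -> ctr[1]=3
Ev 4: PC=2 idx=2 pred=T actual=N -> ctr[2]=1
Ev 5: PC=2 idx=2 pred=N actual=T -> ctr[2]=2
Ev 6: PC=1 idx=1 pred=T actual=T -> ctr[1]=3
Ev 7: PC=2 idx=2 pred=T actual=N -> ctr[2]=1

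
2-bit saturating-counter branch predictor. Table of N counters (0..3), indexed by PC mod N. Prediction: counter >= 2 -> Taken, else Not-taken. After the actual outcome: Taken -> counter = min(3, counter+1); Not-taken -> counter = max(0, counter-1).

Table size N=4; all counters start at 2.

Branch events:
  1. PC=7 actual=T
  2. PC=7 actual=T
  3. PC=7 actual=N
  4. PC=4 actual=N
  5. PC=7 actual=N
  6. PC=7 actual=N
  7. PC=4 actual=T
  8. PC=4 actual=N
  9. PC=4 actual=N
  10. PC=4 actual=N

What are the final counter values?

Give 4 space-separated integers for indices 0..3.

Ev 1: PC=7 idx=3 pred=T actual=T -> ctr[3]=3
Ev 2: PC=7 idx=3 pred=T actual=T -> ctr[3]=3
Ev 3: PC=7 idx=3 pred=T actual=N -> ctr[3]=2
Ev 4: PC=4 idx=0 pred=T actual=N -> ctr[0]=1
Ev 5: PC=7 idx=3 pred=T actual=N -> ctr[3]=1
Ev 6: PC=7 idx=3 pred=N actual=N -> ctr[3]=0
Ev 7: PC=4 idx=0 pred=N actual=T -> ctr[0]=2
Ev 8: PC=4 idx=0 pred=T actual=N -> ctr[0]=1
Ev 9: PC=4 idx=0 pred=N actual=N -> ctr[0]=0
Ev 10: PC=4 idx=0 pred=N actual=N -> ctr[0]=0

Answer: 0 2 2 0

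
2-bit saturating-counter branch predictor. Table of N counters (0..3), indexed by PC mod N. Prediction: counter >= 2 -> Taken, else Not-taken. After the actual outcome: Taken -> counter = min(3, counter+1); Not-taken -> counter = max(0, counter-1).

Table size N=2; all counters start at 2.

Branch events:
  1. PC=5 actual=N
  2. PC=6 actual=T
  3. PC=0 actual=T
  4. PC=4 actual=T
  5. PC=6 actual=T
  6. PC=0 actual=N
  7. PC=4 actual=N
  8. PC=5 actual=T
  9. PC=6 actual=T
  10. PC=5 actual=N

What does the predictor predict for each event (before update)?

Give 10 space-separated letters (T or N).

Answer: T T T T T T T N N T

Derivation:
Ev 1: PC=5 idx=1 pred=T actual=N -> ctr[1]=1
Ev 2: PC=6 idx=0 pred=T actual=T -> ctr[0]=3
Ev 3: PC=0 idx=0 pred=T actual=T -> ctr[0]=3
Ev 4: PC=4 idx=0 pred=T actual=T -> ctr[0]=3
Ev 5: PC=6 idx=0 pred=T actual=T -> ctr[0]=3
Ev 6: PC=0 idx=0 pred=T actual=N -> ctr[0]=2
Ev 7: PC=4 idx=0 pred=T actual=N -> ctr[0]=1
Ev 8: PC=5 idx=1 pred=N actual=T -> ctr[1]=2
Ev 9: PC=6 idx=0 pred=N actual=T -> ctr[0]=2
Ev 10: PC=5 idx=1 pred=T actual=N -> ctr[1]=1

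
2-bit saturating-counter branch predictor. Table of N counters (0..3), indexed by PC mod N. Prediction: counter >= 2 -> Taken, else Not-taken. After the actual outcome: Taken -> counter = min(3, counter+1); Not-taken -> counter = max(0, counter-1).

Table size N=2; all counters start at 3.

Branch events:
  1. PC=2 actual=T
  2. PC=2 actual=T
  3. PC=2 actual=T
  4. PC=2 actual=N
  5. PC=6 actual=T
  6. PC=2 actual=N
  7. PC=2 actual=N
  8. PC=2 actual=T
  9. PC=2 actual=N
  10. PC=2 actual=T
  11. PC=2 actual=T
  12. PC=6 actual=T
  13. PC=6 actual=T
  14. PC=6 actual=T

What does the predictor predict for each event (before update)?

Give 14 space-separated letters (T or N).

Answer: T T T T T T T N T N T T T T

Derivation:
Ev 1: PC=2 idx=0 pred=T actual=T -> ctr[0]=3
Ev 2: PC=2 idx=0 pred=T actual=T -> ctr[0]=3
Ev 3: PC=2 idx=0 pred=T actual=T -> ctr[0]=3
Ev 4: PC=2 idx=0 pred=T actual=N -> ctr[0]=2
Ev 5: PC=6 idx=0 pred=T actual=T -> ctr[0]=3
Ev 6: PC=2 idx=0 pred=T actual=N -> ctr[0]=2
Ev 7: PC=2 idx=0 pred=T actual=N -> ctr[0]=1
Ev 8: PC=2 idx=0 pred=N actual=T -> ctr[0]=2
Ev 9: PC=2 idx=0 pred=T actual=N -> ctr[0]=1
Ev 10: PC=2 idx=0 pred=N actual=T -> ctr[0]=2
Ev 11: PC=2 idx=0 pred=T actual=T -> ctr[0]=3
Ev 12: PC=6 idx=0 pred=T actual=T -> ctr[0]=3
Ev 13: PC=6 idx=0 pred=T actual=T -> ctr[0]=3
Ev 14: PC=6 idx=0 pred=T actual=T -> ctr[0]=3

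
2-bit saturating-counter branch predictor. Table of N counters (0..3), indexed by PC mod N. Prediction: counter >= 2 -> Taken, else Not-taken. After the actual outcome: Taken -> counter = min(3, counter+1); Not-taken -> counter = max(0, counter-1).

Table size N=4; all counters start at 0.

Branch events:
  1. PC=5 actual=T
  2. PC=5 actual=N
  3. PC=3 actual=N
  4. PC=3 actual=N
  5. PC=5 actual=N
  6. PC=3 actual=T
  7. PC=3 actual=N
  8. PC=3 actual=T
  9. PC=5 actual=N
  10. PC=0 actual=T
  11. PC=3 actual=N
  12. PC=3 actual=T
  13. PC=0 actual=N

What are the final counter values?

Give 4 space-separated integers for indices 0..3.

Answer: 0 0 0 1

Derivation:
Ev 1: PC=5 idx=1 pred=N actual=T -> ctr[1]=1
Ev 2: PC=5 idx=1 pred=N actual=N -> ctr[1]=0
Ev 3: PC=3 idx=3 pred=N actual=N -> ctr[3]=0
Ev 4: PC=3 idx=3 pred=N actual=N -> ctr[3]=0
Ev 5: PC=5 idx=1 pred=N actual=N -> ctr[1]=0
Ev 6: PC=3 idx=3 pred=N actual=T -> ctr[3]=1
Ev 7: PC=3 idx=3 pred=N actual=N -> ctr[3]=0
Ev 8: PC=3 idx=3 pred=N actual=T -> ctr[3]=1
Ev 9: PC=5 idx=1 pred=N actual=N -> ctr[1]=0
Ev 10: PC=0 idx=0 pred=N actual=T -> ctr[0]=1
Ev 11: PC=3 idx=3 pred=N actual=N -> ctr[3]=0
Ev 12: PC=3 idx=3 pred=N actual=T -> ctr[3]=1
Ev 13: PC=0 idx=0 pred=N actual=N -> ctr[0]=0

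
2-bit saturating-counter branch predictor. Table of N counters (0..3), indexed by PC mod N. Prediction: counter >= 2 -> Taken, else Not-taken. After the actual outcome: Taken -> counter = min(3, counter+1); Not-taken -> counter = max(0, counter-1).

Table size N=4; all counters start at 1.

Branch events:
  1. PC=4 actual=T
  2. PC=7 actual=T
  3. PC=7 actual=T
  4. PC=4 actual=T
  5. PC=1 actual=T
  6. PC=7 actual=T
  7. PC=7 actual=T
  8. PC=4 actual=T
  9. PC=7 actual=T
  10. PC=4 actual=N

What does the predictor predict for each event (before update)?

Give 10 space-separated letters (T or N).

Answer: N N T T N T T T T T

Derivation:
Ev 1: PC=4 idx=0 pred=N actual=T -> ctr[0]=2
Ev 2: PC=7 idx=3 pred=N actual=T -> ctr[3]=2
Ev 3: PC=7 idx=3 pred=T actual=T -> ctr[3]=3
Ev 4: PC=4 idx=0 pred=T actual=T -> ctr[0]=3
Ev 5: PC=1 idx=1 pred=N actual=T -> ctr[1]=2
Ev 6: PC=7 idx=3 pred=T actual=T -> ctr[3]=3
Ev 7: PC=7 idx=3 pred=T actual=T -> ctr[3]=3
Ev 8: PC=4 idx=0 pred=T actual=T -> ctr[0]=3
Ev 9: PC=7 idx=3 pred=T actual=T -> ctr[3]=3
Ev 10: PC=4 idx=0 pred=T actual=N -> ctr[0]=2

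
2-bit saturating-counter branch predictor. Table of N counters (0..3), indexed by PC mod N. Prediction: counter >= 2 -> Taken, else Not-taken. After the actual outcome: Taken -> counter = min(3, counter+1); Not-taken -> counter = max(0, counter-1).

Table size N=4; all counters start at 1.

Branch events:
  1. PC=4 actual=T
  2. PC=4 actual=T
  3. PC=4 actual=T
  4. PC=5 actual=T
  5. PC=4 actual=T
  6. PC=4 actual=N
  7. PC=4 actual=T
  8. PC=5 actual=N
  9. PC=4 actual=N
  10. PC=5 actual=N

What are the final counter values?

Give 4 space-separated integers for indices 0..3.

Answer: 2 0 1 1

Derivation:
Ev 1: PC=4 idx=0 pred=N actual=T -> ctr[0]=2
Ev 2: PC=4 idx=0 pred=T actual=T -> ctr[0]=3
Ev 3: PC=4 idx=0 pred=T actual=T -> ctr[0]=3
Ev 4: PC=5 idx=1 pred=N actual=T -> ctr[1]=2
Ev 5: PC=4 idx=0 pred=T actual=T -> ctr[0]=3
Ev 6: PC=4 idx=0 pred=T actual=N -> ctr[0]=2
Ev 7: PC=4 idx=0 pred=T actual=T -> ctr[0]=3
Ev 8: PC=5 idx=1 pred=T actual=N -> ctr[1]=1
Ev 9: PC=4 idx=0 pred=T actual=N -> ctr[0]=2
Ev 10: PC=5 idx=1 pred=N actual=N -> ctr[1]=0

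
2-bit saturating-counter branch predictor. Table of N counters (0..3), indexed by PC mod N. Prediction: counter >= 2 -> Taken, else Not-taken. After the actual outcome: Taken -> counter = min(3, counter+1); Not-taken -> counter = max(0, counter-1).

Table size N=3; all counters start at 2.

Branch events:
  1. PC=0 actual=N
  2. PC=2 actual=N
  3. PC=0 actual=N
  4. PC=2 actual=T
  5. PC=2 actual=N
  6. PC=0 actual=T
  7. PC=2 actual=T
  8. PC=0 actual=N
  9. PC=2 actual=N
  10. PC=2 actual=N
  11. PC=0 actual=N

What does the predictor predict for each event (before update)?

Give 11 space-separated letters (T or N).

Answer: T T N N T N N N T N N

Derivation:
Ev 1: PC=0 idx=0 pred=T actual=N -> ctr[0]=1
Ev 2: PC=2 idx=2 pred=T actual=N -> ctr[2]=1
Ev 3: PC=0 idx=0 pred=N actual=N -> ctr[0]=0
Ev 4: PC=2 idx=2 pred=N actual=T -> ctr[2]=2
Ev 5: PC=2 idx=2 pred=T actual=N -> ctr[2]=1
Ev 6: PC=0 idx=0 pred=N actual=T -> ctr[0]=1
Ev 7: PC=2 idx=2 pred=N actual=T -> ctr[2]=2
Ev 8: PC=0 idx=0 pred=N actual=N -> ctr[0]=0
Ev 9: PC=2 idx=2 pred=T actual=N -> ctr[2]=1
Ev 10: PC=2 idx=2 pred=N actual=N -> ctr[2]=0
Ev 11: PC=0 idx=0 pred=N actual=N -> ctr[0]=0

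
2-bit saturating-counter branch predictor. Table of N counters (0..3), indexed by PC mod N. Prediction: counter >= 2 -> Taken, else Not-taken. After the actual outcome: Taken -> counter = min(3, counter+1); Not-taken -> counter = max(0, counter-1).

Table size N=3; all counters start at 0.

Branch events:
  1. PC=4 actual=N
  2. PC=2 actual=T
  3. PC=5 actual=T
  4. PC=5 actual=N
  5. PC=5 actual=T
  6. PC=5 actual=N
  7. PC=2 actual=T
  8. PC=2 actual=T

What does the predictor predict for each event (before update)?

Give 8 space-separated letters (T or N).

Answer: N N N T N T N T

Derivation:
Ev 1: PC=4 idx=1 pred=N actual=N -> ctr[1]=0
Ev 2: PC=2 idx=2 pred=N actual=T -> ctr[2]=1
Ev 3: PC=5 idx=2 pred=N actual=T -> ctr[2]=2
Ev 4: PC=5 idx=2 pred=T actual=N -> ctr[2]=1
Ev 5: PC=5 idx=2 pred=N actual=T -> ctr[2]=2
Ev 6: PC=5 idx=2 pred=T actual=N -> ctr[2]=1
Ev 7: PC=2 idx=2 pred=N actual=T -> ctr[2]=2
Ev 8: PC=2 idx=2 pred=T actual=T -> ctr[2]=3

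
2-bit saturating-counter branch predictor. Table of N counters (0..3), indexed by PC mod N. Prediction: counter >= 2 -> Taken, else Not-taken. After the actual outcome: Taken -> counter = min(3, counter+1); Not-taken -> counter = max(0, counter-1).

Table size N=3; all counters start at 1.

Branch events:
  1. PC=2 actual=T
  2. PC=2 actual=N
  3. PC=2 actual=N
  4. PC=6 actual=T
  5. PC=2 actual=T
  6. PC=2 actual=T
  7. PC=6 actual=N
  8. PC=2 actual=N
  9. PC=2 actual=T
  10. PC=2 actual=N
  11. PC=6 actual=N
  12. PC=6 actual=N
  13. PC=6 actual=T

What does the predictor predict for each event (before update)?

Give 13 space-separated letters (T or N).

Ev 1: PC=2 idx=2 pred=N actual=T -> ctr[2]=2
Ev 2: PC=2 idx=2 pred=T actual=N -> ctr[2]=1
Ev 3: PC=2 idx=2 pred=N actual=N -> ctr[2]=0
Ev 4: PC=6 idx=0 pred=N actual=T -> ctr[0]=2
Ev 5: PC=2 idx=2 pred=N actual=T -> ctr[2]=1
Ev 6: PC=2 idx=2 pred=N actual=T -> ctr[2]=2
Ev 7: PC=6 idx=0 pred=T actual=N -> ctr[0]=1
Ev 8: PC=2 idx=2 pred=T actual=N -> ctr[2]=1
Ev 9: PC=2 idx=2 pred=N actual=T -> ctr[2]=2
Ev 10: PC=2 idx=2 pred=T actual=N -> ctr[2]=1
Ev 11: PC=6 idx=0 pred=N actual=N -> ctr[0]=0
Ev 12: PC=6 idx=0 pred=N actual=N -> ctr[0]=0
Ev 13: PC=6 idx=0 pred=N actual=T -> ctr[0]=1

Answer: N T N N N N T T N T N N N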